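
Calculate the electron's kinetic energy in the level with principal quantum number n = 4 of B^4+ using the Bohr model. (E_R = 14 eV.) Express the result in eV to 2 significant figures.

22 eV

For a Coulomb orbit the virial theorem gives K = −E_n.
E_n = −E_R·Z²/n², so K = E_R·Z²/n² = 14 × 5²/4² = 22 eV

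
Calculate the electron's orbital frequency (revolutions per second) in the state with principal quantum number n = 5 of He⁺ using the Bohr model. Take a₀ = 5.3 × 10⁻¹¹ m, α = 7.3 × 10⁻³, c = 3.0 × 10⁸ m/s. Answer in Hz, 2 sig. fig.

r = n²a₀/Z = 6.6 × 10⁻¹⁰ m, v = Zαc/n = 8.8 × 10⁵ m/s
f = v/(2πr) = 2.1 × 10¹⁴ Hz

2.1 × 10¹⁴ Hz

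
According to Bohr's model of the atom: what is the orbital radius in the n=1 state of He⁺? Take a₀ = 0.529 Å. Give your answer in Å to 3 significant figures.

0.265 Å

r_n = n²a₀/Z = 1² × 0.529 / 2
    = 1 × 0.529 / 2 = 0.265 Å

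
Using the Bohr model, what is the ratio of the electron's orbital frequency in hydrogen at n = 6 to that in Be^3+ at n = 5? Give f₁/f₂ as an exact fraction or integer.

125/3456

f ∝ Z^2 · n^-3
f₁/f₂ = (1/4)^2 · (6/5)^-3 = 125/3456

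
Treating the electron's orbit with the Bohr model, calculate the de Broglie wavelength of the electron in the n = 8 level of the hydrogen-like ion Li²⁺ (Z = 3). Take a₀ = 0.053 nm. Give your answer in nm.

The Bohr quantisation condition is nλ = 2πr_n.
r_n = n²a₀/Z = 1.1 nm
λ = 2πr_n/n = 2π·1.1/8 = 0.89 nm

0.89 nm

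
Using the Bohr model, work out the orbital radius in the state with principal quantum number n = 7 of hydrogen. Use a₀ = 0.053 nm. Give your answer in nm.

2.6 nm

r_n = n²a₀/Z = 7² × 0.053 / 1
    = 49 × 0.053 / 1 = 2.6 nm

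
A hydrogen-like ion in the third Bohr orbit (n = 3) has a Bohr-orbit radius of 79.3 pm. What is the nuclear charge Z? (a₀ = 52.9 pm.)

6

r_n = n²a₀/Z ⇒ Z = n²a₀/r = 3² × 52.9 / 79.3 ≈ 6.00
Z = 6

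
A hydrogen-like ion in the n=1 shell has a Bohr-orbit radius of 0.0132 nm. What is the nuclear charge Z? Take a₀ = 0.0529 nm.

r_n = n²a₀/Z ⇒ Z = n²a₀/r = 1² × 0.0529 / 0.0132 ≈ 4.01
Z = 4

4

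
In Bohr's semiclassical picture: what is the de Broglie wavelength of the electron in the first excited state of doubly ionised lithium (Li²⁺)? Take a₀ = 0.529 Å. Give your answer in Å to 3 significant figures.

2.22 Å

The Bohr quantisation condition is nλ = 2πr_n.
r_n = n²a₀/Z = 0.705 Å
λ = 2πr_n/n = 2π·0.705/2 = 2.22 Å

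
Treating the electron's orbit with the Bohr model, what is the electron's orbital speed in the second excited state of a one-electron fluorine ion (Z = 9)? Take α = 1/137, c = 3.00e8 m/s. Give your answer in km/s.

v_n = Zαc/n = 9 × 0.00730 × 3.00e8 / 3
    = 6570 km/s

6570 km/s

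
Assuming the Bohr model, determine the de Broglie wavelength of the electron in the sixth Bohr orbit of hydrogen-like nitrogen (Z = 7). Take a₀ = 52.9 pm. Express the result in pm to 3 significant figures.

285 pm

The Bohr quantisation condition is nλ = 2πr_n.
r_n = n²a₀/Z = 272 pm
λ = 2πr_n/n = 2π·272/6 = 285 pm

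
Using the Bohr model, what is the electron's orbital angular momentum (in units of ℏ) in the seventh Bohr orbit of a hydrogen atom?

L_n = nℏ, so L/ℏ = n = 7.

7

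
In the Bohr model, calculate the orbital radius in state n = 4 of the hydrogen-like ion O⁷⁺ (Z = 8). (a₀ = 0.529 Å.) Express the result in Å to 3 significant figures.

1.06 Å

r_n = n²a₀/Z = 4² × 0.529 / 8
    = 16 × 0.529 / 8 = 1.06 Å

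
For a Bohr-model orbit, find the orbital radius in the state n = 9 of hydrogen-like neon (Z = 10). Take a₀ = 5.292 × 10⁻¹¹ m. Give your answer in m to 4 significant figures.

4.287 × 10⁻¹⁰ m

r_n = n²a₀/Z = 9² × 5.292 × 10⁻¹¹ / 10
    = 81 × 5.292 × 10⁻¹¹ / 10 = 4.287 × 10⁻¹⁰ m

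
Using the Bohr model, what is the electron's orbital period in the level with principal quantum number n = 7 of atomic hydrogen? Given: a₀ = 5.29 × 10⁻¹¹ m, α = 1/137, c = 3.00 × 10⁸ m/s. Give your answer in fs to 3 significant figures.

r = n²a₀/Z = 7²·5.29 × 10⁻¹¹/1 = 2.59 × 10⁻⁹ m
v = Zαc/n = 1·0.00730·3.00 × 10⁸/7 = 3.13 × 10⁵ m/s
T = 2πr/v = 5.21 × 10⁻¹⁴ s = 52.1 fs

52.1 fs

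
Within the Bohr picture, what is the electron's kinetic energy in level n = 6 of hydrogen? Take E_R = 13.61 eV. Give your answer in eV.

For a Coulomb orbit the virial theorem gives K = −E_n.
E_n = −E_R·Z²/n², so K = E_R·Z²/n² = 13.61 × 1²/6² = 0.3781 eV

0.3781 eV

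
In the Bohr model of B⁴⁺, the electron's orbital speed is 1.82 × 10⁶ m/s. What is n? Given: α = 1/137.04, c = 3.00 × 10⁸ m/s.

v_n = Zαc/n ⇒ n = Zαc/v = 5 × 0.00730 × 3.00 × 10⁸ / 1.82 × 10⁶ ≈ 6.01
n = 6

6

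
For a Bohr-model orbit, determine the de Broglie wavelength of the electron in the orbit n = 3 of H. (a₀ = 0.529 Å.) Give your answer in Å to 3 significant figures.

The Bohr quantisation condition is nλ = 2πr_n.
r_n = n²a₀/Z = 4.76 Å
λ = 2πr_n/n = 2π·4.76/3 = 9.97 Å

9.97 Å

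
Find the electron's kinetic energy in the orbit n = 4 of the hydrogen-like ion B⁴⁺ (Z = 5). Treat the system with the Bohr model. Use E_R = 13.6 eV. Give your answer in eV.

21.2 eV

For a Coulomb orbit the virial theorem gives K = −E_n.
E_n = −E_R·Z²/n², so K = E_R·Z²/n² = 13.6 × 5²/4² = 21.2 eV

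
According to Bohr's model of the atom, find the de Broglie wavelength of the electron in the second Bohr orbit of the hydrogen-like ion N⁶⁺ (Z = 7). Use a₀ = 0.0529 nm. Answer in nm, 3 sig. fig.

0.0950 nm

The Bohr quantisation condition is nλ = 2πr_n.
r_n = n²a₀/Z = 0.0302 nm
λ = 2πr_n/n = 2π·0.0302/2 = 0.0950 nm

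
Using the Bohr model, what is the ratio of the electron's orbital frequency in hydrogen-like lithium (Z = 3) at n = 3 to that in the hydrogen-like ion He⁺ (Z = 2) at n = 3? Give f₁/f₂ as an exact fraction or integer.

9/4

f ∝ Z^2 · n^-3
f₁/f₂ = (3/2)^2 · (3/3)^-3 = 9/4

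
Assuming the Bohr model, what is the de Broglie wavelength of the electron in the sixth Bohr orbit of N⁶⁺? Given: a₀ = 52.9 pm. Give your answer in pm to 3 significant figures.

285 pm

The Bohr quantisation condition is nλ = 2πr_n.
r_n = n²a₀/Z = 272 pm
λ = 2πr_n/n = 2π·272/6 = 285 pm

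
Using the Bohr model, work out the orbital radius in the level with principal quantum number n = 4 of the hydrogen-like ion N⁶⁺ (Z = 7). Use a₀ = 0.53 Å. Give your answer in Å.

r_n = n²a₀/Z = 4² × 0.53 / 7
    = 16 × 0.53 / 7 = 1.2 Å

1.2 Å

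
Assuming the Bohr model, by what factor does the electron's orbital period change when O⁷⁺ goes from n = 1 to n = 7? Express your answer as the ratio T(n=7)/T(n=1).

343

T ∝ Z^-2 · n^3; with Z fixed, T ∝ n^3.
T(n=7)/T(n=1) = (7/1)^3 = 343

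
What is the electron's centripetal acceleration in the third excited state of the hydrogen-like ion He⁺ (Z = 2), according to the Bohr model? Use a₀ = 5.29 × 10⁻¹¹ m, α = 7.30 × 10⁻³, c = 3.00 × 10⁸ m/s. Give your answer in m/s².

2.83 × 10²¹ m/s²

r = n²a₀/Z = 4.23 × 10⁻¹⁰ m, v = Zαc/n = 1.09 × 10⁶ m/s
a = v²/r = (1.09 × 10⁶)² / 4.23 × 10⁻¹⁰ = 2.83 × 10²¹ m/s²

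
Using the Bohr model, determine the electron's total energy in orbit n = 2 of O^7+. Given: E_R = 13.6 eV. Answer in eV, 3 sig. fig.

E_n = −E_R·Z²/n² = −13.6 × 8²/2² = -218 eV

-218 eV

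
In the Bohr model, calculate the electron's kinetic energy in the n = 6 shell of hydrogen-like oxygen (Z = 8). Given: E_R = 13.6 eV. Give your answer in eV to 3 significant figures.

24.2 eV

For a Coulomb orbit the virial theorem gives K = −E_n.
E_n = −E_R·Z²/n², so K = E_R·Z²/n² = 13.6 × 8²/6² = 24.2 eV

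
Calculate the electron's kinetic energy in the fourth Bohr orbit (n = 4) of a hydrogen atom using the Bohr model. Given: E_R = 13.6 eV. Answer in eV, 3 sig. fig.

For a Coulomb orbit the virial theorem gives K = −E_n.
E_n = −E_R·Z²/n², so K = E_R·Z²/n² = 13.6 × 1²/4² = 0.850 eV

0.850 eV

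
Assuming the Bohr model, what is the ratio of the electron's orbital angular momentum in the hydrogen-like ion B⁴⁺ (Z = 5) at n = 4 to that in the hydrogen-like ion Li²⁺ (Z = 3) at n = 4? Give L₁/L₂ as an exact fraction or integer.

1

L = nℏ is independent of Z.
L₁/L₂ = n₁/n₂ = 4/4 = 1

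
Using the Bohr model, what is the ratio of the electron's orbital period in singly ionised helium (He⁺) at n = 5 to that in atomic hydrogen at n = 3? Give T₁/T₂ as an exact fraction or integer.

125/108

T ∝ Z^-2 · n^3
T₁/T₂ = (2/1)^-2 · (5/3)^3 = 125/108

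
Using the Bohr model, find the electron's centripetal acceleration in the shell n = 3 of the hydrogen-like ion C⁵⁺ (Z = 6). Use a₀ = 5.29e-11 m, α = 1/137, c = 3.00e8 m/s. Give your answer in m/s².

r = n²a₀/Z = 7.94e-11 m, v = Zαc/n = 4.38e6 m/s
a = v²/r = (4.38e6)² / 7.94e-11 = 2.42e23 m/s²

2.42e23 m/s²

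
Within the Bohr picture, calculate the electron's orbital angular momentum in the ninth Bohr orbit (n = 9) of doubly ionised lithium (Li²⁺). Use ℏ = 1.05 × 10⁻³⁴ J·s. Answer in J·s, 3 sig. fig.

9.45 × 10⁻³⁴ J·s

L_n = nℏ = 9 × 1.05 × 10⁻³⁴ = 9.45 × 10⁻³⁴ J·s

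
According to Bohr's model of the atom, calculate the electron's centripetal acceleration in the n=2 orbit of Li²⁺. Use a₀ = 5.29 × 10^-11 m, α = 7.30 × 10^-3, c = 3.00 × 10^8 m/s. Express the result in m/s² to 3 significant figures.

r = n²a₀/Z = 7.05 × 10^-11 m, v = Zαc/n = 3.29 × 10^6 m/s
a = v²/r = (3.29 × 10^6)² / 7.05 × 10^-11 = 1.53 × 10^23 m/s²

1.53 × 10^23 m/s²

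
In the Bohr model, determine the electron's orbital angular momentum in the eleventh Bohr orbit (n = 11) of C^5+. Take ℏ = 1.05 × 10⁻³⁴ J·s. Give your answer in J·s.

L_n = nℏ = 11 × 1.05 × 10⁻³⁴ = 1.16 × 10⁻³³ J·s

1.16 × 10⁻³³ J·s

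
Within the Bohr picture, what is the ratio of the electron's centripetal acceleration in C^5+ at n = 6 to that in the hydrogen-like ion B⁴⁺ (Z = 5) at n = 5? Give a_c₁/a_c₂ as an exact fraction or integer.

5/6

a_c ∝ Z^3 · n^-4
a_c₁/a_c₂ = (6/5)^3 · (6/5)^-4 = 5/6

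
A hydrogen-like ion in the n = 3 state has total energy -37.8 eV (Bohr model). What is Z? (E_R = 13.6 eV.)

5

E_n = −E_R Z²/n² ⇒ Z² = −E_n n²/E_R = 37.8 × 3² / 13.6 ≈ 25.01
Z = 5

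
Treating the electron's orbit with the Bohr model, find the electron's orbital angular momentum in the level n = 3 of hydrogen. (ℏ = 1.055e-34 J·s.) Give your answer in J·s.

L_n = nℏ = 3 × 1.055e-34 = 3.165e-34 J·s

3.165e-34 J·s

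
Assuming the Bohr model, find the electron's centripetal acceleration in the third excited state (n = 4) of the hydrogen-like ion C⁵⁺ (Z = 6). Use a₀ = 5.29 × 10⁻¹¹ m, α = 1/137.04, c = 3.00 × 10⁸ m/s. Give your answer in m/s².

r = n²a₀/Z = 1.41 × 10⁻¹⁰ m, v = Zαc/n = 3.28 × 10⁶ m/s
a = v²/r = (3.28 × 10⁶)² / 1.41 × 10⁻¹⁰ = 7.64 × 10²² m/s²

7.64 × 10²² m/s²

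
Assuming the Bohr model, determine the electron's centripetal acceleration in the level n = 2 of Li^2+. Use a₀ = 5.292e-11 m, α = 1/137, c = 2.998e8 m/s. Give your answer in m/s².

1.527e23 m/s²

r = n²a₀/Z = 7.056e-11 m, v = Zαc/n = 3.282e6 m/s
a = v²/r = (3.282e6)² / 7.056e-11 = 1.527e23 m/s²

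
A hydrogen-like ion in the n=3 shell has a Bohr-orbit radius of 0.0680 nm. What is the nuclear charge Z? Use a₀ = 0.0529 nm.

7

r_n = n²a₀/Z ⇒ Z = n²a₀/r = 3² × 0.0529 / 0.0680 ≈ 7.00
Z = 7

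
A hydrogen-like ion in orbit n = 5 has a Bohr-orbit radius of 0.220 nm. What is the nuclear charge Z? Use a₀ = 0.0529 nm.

6

r_n = n²a₀/Z ⇒ Z = n²a₀/r = 5² × 0.0529 / 0.220 ≈ 6.01
Z = 6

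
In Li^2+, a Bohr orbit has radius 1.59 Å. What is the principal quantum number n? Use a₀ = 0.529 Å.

3

r_n = n²a₀/Z ⇒ n² = rZ/a₀ = 1.59 × 3 / 0.529 ≈ 9.02
n = 3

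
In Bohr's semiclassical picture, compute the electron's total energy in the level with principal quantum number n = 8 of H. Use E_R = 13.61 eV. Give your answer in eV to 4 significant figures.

E_n = −E_R·Z²/n² = −13.61 × 1²/8² = -0.2127 eV

-0.2127 eV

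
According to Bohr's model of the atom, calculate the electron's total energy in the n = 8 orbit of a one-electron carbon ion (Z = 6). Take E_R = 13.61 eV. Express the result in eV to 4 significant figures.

E_n = −E_R·Z²/n² = −13.61 × 6²/8² = -7.656 eV

-7.656 eV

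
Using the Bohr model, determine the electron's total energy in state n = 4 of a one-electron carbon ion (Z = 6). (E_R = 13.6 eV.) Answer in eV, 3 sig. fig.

E_n = −E_R·Z²/n² = −13.6 × 6²/4² = -30.6 eV

-30.6 eV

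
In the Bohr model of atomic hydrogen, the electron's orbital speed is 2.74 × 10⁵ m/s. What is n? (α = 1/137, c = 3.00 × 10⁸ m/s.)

v_n = Zαc/n ⇒ n = Zαc/v = 1 × 0.00730 × 3.00 × 10⁸ / 2.74 × 10⁵ ≈ 7.99
n = 8

8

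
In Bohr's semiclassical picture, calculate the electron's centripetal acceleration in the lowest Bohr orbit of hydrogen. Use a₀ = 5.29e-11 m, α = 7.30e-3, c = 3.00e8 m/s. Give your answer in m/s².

9.07e22 m/s²

r = n²a₀/Z = 5.29e-11 m, v = Zαc/n = 2.19e6 m/s
a = v²/r = (2.19e6)² / 5.29e-11 = 9.07e22 m/s²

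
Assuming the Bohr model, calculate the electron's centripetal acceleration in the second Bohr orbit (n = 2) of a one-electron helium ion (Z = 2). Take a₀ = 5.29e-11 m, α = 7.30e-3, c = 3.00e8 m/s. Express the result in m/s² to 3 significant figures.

4.53e22 m/s²

r = n²a₀/Z = 1.06e-10 m, v = Zαc/n = 2.19e6 m/s
a = v²/r = (2.19e6)² / 1.06e-10 = 4.53e22 m/s²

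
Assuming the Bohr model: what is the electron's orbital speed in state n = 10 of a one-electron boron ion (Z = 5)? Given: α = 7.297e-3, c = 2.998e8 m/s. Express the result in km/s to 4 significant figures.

1094 km/s

v_n = Zαc/n = 5 × 0.007297 × 2.998e8 / 10
    = 1094 km/s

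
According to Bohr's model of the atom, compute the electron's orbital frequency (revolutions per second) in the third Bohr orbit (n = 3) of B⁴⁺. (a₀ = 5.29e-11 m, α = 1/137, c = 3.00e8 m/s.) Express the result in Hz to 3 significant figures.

r = n²a₀/Z = 9.52e-11 m, v = Zαc/n = 3.65e6 m/s
f = v/(2πr) = 6.10e15 Hz

6.10e15 Hz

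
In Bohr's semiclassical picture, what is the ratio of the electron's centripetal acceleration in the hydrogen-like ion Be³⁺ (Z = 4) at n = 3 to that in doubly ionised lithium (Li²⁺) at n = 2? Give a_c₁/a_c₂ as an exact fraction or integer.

a_c ∝ Z^3 · n^-4
a_c₁/a_c₂ = (4/3)^3 · (3/2)^-4 = 1024/2187

1024/2187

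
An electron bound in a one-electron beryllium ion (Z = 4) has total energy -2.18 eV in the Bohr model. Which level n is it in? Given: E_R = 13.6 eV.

10

E_n = −E_R Z²/n² ⇒ n² = E_R Z²/(−E_n) = 13.6 × 4² / 2.18 ≈ 99.82
n = 10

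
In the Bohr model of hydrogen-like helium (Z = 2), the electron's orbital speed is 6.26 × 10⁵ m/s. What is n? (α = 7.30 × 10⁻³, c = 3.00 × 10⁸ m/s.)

7

v_n = Zαc/n ⇒ n = Zαc/v = 2 × 0.00730 × 3.00 × 10⁸ / 6.26 × 10⁵ ≈ 7.00
n = 7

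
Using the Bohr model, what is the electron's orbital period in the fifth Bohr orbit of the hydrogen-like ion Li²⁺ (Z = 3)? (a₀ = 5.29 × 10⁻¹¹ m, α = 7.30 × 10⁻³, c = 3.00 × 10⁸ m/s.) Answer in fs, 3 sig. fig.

r = n²a₀/Z = 5²·5.29 × 10⁻¹¹/3 = 4.41 × 10⁻¹⁰ m
v = Zαc/n = 3·0.00730·3.00 × 10⁸/5 = 1.31 × 10⁶ m/s
T = 2πr/v = 2.11 × 10⁻¹⁵ s = 2.11 fs

2.11 fs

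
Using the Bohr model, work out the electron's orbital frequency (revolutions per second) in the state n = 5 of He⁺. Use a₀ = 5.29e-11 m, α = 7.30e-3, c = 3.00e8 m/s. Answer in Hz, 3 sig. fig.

2.11e14 Hz

r = n²a₀/Z = 6.61e-10 m, v = Zαc/n = 8.76e5 m/s
f = v/(2πr) = 2.11e14 Hz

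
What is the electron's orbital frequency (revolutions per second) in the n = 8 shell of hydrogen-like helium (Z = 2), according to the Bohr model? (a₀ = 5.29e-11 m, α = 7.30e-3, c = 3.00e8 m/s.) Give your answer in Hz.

5.15e13 Hz

r = n²a₀/Z = 1.69e-9 m, v = Zαc/n = 5.47e5 m/s
f = v/(2πr) = 5.15e13 Hz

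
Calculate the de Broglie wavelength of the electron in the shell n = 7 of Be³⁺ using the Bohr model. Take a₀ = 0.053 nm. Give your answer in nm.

The Bohr quantisation condition is nλ = 2πr_n.
r_n = n²a₀/Z = 0.65 nm
λ = 2πr_n/n = 2π·0.65/7 = 0.58 nm

0.58 nm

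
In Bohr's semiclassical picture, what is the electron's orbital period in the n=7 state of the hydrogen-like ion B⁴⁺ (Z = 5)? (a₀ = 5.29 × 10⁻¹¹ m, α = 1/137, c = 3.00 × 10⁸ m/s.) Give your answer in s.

2.08 × 10⁻¹⁵ s

r = n²a₀/Z = 7²·5.29 × 10⁻¹¹/5 = 5.18 × 10⁻¹⁰ m
v = Zαc/n = 5·0.00730·3.00 × 10⁸/7 = 1.56 × 10⁶ m/s
T = 2πr/v = 2.08 × 10⁻¹⁵ s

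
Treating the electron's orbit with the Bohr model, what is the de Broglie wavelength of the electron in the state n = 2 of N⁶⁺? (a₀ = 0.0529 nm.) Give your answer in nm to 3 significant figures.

The Bohr quantisation condition is nλ = 2πr_n.
r_n = n²a₀/Z = 0.0302 nm
λ = 2πr_n/n = 2π·0.0302/2 = 0.0950 nm

0.0950 nm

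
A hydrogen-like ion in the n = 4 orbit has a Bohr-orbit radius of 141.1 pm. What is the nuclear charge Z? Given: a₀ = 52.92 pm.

r_n = n²a₀/Z ⇒ Z = n²a₀/r = 4² × 52.92 / 141.1 ≈ 6.00
Z = 6

6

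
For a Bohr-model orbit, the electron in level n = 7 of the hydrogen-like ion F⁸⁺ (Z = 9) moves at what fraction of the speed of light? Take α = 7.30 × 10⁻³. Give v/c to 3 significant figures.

0.00939

v_n = Zαc/n, so v/c = Zα/n = 9 × 0.00730 / 7 = 0.00939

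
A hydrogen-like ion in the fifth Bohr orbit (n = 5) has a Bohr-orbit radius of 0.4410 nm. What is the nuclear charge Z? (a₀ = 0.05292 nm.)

3

r_n = n²a₀/Z ⇒ Z = n²a₀/r = 5² × 0.05292 / 0.4410 ≈ 3.00
Z = 3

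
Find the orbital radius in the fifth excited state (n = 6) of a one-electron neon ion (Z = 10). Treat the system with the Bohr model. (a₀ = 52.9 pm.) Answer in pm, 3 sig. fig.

r_n = n²a₀/Z = 6² × 52.9 / 10
    = 36 × 52.9 / 10 = 190 pm

190 pm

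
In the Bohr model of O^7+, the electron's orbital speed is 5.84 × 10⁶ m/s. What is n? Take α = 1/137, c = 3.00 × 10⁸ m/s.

3

v_n = Zαc/n ⇒ n = Zαc/v = 8 × 0.00730 × 3.00 × 10⁸ / 5.84 × 10⁶ ≈ 3.00
n = 3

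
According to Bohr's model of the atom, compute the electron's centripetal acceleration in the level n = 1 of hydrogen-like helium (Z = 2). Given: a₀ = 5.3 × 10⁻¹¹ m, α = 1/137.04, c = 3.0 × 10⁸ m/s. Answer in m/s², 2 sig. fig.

7.2 × 10²³ m/s²

r = n²a₀/Z = 2.6 × 10⁻¹¹ m, v = Zαc/n = 4.4 × 10⁶ m/s
a = v²/r = (4.4 × 10⁶)² / 2.6 × 10⁻¹¹ = 7.2 × 10²³ m/s²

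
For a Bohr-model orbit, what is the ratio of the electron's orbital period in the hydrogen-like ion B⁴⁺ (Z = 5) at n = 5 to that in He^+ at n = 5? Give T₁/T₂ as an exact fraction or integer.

4/25

T ∝ Z^-2 · n^3
T₁/T₂ = (5/2)^-2 · (5/5)^3 = 4/25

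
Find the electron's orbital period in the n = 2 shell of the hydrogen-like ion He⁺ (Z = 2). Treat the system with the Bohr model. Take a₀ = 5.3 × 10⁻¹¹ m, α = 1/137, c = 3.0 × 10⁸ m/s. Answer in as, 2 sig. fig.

r = n²a₀/Z = 2²·5.3 × 10⁻¹¹/2 = 1.1 × 10⁻¹⁰ m
v = Zαc/n = 2·0.0073·3.0 × 10⁸/2 = 2.2 × 10⁶ m/s
T = 2πr/v = 3.0 × 10⁻¹⁶ s = 300 as

300 as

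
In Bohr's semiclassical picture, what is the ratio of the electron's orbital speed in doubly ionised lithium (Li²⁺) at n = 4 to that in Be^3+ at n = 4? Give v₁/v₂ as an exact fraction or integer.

v ∝ Z^1 · n^-1
v₁/v₂ = (3/4)^1 · (4/4)^-1 = 3/4

3/4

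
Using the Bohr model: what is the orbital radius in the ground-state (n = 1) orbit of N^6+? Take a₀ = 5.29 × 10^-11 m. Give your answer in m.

r_n = n²a₀/Z = 1² × 5.29 × 10^-11 / 7
    = 1 × 5.29 × 10^-11 / 7 = 7.56 × 10^-12 m

7.56 × 10^-12 m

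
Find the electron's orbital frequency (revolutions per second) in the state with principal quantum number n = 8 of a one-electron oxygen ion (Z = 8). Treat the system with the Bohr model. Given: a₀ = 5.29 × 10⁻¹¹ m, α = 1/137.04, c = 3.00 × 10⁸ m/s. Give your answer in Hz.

8.23 × 10¹⁴ Hz

r = n²a₀/Z = 4.23 × 10⁻¹⁰ m, v = Zαc/n = 2.19 × 10⁶ m/s
f = v/(2πr) = 8.23 × 10¹⁴ Hz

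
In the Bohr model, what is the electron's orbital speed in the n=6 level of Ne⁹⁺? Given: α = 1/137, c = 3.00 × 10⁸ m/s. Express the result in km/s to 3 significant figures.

3650 km/s

v_n = Zαc/n = 10 × 0.00730 × 3.00 × 10⁸ / 6
    = 3650 km/s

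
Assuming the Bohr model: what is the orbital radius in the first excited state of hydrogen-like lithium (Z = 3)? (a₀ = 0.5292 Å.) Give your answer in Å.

r_n = n²a₀/Z = 2² × 0.5292 / 3
    = 4 × 0.5292 / 3 = 0.7056 Å

0.7056 Å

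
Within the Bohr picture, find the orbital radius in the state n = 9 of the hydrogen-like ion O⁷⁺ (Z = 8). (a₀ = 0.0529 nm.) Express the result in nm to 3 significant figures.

0.536 nm

r_n = n²a₀/Z = 9² × 0.0529 / 8
    = 81 × 0.0529 / 8 = 0.536 nm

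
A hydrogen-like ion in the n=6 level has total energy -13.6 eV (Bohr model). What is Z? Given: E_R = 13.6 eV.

E_n = −E_R Z²/n² ⇒ Z² = −E_n n²/E_R = 13.6 × 6² / 13.6 ≈ 36.00
Z = 6

6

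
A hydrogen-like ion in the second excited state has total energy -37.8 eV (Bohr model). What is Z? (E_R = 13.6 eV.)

E_n = −E_R Z²/n² ⇒ Z² = −E_n n²/E_R = 37.8 × 3² / 13.6 ≈ 25.01
Z = 5

5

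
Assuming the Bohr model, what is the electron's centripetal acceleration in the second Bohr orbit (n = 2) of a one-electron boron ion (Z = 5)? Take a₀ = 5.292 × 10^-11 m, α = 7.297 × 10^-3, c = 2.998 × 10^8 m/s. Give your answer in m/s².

r = n²a₀/Z = 4.234 × 10^-11 m, v = Zαc/n = 5.469 × 10^6 m/s
a = v²/r = (5.469 × 10^6)² / 4.234 × 10^-11 = 7.065 × 10^23 m/s²

7.065 × 10^23 m/s²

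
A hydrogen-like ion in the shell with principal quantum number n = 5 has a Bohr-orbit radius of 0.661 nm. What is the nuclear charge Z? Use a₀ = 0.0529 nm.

2

r_n = n²a₀/Z ⇒ Z = n²a₀/r = 5² × 0.0529 / 0.661 ≈ 2.00
Z = 2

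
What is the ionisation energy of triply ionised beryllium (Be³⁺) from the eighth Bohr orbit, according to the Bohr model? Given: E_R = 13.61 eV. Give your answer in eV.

E_n = −E_R·Z²/n² = −13.61 × 4²/8² eV = -3.402 eV
Ionisation energy = −E_n = 3.402 eV

3.402 eV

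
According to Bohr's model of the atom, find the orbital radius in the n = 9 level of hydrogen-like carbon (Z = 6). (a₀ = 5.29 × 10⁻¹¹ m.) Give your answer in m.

7.14 × 10⁻¹⁰ m

r_n = n²a₀/Z = 9² × 5.29 × 10⁻¹¹ / 6
    = 81 × 5.29 × 10⁻¹¹ / 6 = 7.14 × 10⁻¹⁰ m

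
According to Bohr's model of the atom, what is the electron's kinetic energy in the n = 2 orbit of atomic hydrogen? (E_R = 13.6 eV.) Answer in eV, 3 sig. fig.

3.40 eV

For a Coulomb orbit the virial theorem gives K = −E_n.
E_n = −E_R·Z²/n², so K = E_R·Z²/n² = 13.6 × 1²/2² = 3.40 eV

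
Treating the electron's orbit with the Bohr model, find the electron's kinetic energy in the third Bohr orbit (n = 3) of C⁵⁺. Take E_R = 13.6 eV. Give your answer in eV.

For a Coulomb orbit the virial theorem gives K = −E_n.
E_n = −E_R·Z²/n², so K = E_R·Z²/n² = 13.6 × 6²/3² = 54.4 eV

54.4 eV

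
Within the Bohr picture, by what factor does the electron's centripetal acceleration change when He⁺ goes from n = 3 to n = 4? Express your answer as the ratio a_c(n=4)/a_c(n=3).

81/256

a_c ∝ Z^3 · n^-4; with Z fixed, a_c ∝ n^-4.
a_c(n=4)/a_c(n=3) = (4/3)^-4 = 81/256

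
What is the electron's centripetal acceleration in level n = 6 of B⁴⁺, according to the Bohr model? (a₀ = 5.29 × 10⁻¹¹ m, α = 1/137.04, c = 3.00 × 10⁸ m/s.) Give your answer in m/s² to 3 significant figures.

r = n²a₀/Z = 3.81 × 10⁻¹⁰ m, v = Zαc/n = 1.82 × 10⁶ m/s
a = v²/r = (1.82 × 10⁶)² / 3.81 × 10⁻¹⁰ = 8.74 × 10²¹ m/s²

8.74 × 10²¹ m/s²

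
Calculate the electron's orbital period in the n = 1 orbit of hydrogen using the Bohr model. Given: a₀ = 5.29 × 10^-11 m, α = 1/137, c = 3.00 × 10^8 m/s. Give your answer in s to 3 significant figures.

1.52 × 10^-16 s

r = n²a₀/Z = 1²·5.29 × 10^-11/1 = 5.29 × 10^-11 m
v = Zαc/n = 1·0.00730·3.00 × 10^8/1 = 2.19 × 10^6 m/s
T = 2πr/v = 1.52 × 10^-16 s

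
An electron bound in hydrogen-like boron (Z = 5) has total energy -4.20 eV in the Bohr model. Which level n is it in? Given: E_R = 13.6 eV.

E_n = −E_R Z²/n² ⇒ n² = E_R Z²/(−E_n) = 13.6 × 5² / 4.20 ≈ 80.95
n = 9

9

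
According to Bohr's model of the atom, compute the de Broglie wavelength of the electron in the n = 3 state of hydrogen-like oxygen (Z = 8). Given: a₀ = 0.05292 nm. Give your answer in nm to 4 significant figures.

The Bohr quantisation condition is nλ = 2πr_n.
r_n = n²a₀/Z = 0.05954 nm
λ = 2πr_n/n = 2π·0.05954/3 = 0.1247 nm

0.1247 nm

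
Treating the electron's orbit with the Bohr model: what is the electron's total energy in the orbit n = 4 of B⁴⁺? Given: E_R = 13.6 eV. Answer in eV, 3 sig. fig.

E_n = −E_R·Z²/n² = −13.6 × 5²/4² = -21.2 eV

-21.2 eV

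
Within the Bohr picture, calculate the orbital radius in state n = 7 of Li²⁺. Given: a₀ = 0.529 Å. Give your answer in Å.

r_n = n²a₀/Z = 7² × 0.529 / 3
    = 49 × 0.529 / 3 = 8.64 Å

8.64 Å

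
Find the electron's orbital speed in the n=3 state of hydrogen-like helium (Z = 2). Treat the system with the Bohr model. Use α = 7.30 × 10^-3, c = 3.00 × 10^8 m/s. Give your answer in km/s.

v_n = Zαc/n = 2 × 0.00730 × 3.00 × 10^8 / 3
    = 1460 km/s

1460 km/s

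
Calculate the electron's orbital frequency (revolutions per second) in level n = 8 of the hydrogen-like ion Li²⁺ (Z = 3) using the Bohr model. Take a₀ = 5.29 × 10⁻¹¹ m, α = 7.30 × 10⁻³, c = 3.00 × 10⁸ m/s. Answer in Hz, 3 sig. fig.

1.16 × 10¹⁴ Hz

r = n²a₀/Z = 1.13 × 10⁻⁹ m, v = Zαc/n = 8.21 × 10⁵ m/s
f = v/(2πr) = 1.16 × 10¹⁴ Hz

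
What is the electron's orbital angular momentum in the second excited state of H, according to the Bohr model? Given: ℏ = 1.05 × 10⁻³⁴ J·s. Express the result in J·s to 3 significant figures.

3.15 × 10⁻³⁴ J·s

L_n = nℏ = 3 × 1.05 × 10⁻³⁴ = 3.15 × 10⁻³⁴ J·s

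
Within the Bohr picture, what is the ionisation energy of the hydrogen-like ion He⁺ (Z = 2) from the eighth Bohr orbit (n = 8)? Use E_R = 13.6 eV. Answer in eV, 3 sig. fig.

E_n = −E_R·Z²/n² = −13.6 × 2²/8² eV = -0.850 eV
Ionisation energy = −E_n = 0.850 eV

0.850 eV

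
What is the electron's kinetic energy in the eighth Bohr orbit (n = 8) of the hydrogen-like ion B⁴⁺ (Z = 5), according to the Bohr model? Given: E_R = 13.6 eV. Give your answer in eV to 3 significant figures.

For a Coulomb orbit the virial theorem gives K = −E_n.
E_n = −E_R·Z²/n², so K = E_R·Z²/n² = 13.6 × 5²/8² = 5.31 eV

5.31 eV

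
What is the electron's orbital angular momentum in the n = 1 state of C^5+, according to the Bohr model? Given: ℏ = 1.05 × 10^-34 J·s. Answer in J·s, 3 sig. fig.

1.05 × 10^-34 J·s

L_n = nℏ = 1 × 1.05 × 10^-34 = 1.05 × 10^-34 J·s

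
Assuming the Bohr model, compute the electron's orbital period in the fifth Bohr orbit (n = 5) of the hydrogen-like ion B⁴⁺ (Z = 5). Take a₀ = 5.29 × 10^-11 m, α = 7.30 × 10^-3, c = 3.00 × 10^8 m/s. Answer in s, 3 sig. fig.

7.59 × 10^-16 s

r = n²a₀/Z = 5²·5.29 × 10^-11/5 = 2.64 × 10^-10 m
v = Zαc/n = 5·0.00730·3.00 × 10^8/5 = 2.19 × 10^6 m/s
T = 2πr/v = 7.59 × 10^-16 s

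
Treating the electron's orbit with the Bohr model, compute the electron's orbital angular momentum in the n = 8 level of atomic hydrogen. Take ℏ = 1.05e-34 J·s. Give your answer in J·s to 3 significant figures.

L_n = nℏ = 8 × 1.05e-34 = 8.40e-34 J·s

8.40e-34 J·s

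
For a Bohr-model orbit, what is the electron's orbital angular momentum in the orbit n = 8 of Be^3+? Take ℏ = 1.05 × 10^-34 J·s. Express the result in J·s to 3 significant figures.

L_n = nℏ = 8 × 1.05 × 10^-34 = 8.40 × 10^-34 J·s

8.40 × 10^-34 J·s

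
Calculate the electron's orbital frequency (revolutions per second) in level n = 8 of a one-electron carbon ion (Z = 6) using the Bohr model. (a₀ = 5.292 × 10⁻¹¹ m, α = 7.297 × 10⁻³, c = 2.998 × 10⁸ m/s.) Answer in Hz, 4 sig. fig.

r = n²a₀/Z = 5.645 × 10⁻¹⁰ m, v = Zαc/n = 1.641 × 10⁶ m/s
f = v/(2πr) = 4.626 × 10¹⁴ Hz

4.626 × 10¹⁴ Hz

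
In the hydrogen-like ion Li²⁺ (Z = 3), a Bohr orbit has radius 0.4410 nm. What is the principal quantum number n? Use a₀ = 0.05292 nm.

r_n = n²a₀/Z ⇒ n² = rZ/a₀ = 0.4410 × 3 / 0.05292 ≈ 25.00
n = 5

5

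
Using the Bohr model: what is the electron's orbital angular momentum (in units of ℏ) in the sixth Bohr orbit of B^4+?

6

L_n = nℏ, so L/ℏ = n = 6.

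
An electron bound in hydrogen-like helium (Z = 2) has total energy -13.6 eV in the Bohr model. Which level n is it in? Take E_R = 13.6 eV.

E_n = −E_R Z²/n² ⇒ n² = E_R Z²/(−E_n) = 13.6 × 2² / 13.6 ≈ 4.00
n = 2

2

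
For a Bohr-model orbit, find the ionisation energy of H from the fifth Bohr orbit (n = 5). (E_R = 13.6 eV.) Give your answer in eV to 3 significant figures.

E_n = −E_R·Z²/n² = −13.6 × 1²/5² eV = -0.544 eV
Ionisation energy = −E_n = 0.544 eV

0.544 eV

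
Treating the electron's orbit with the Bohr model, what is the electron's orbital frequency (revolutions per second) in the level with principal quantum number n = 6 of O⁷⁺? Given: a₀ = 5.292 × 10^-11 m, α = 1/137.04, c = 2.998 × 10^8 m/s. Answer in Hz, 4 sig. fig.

1.949 × 10^15 Hz

r = n²a₀/Z = 2.381 × 10^-10 m, v = Zαc/n = 2.917 × 10^6 m/s
f = v/(2πr) = 1.949 × 10^15 Hz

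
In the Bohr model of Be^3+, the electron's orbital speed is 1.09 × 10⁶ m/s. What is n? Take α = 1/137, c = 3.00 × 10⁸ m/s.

8

v_n = Zαc/n ⇒ n = Zαc/v = 4 × 0.00730 × 3.00 × 10⁸ / 1.09 × 10⁶ ≈ 8.04
n = 8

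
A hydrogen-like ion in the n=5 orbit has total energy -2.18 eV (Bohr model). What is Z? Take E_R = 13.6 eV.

2

E_n = −E_R Z²/n² ⇒ Z² = −E_n n²/E_R = 2.18 × 5² / 13.6 ≈ 4.01
Z = 2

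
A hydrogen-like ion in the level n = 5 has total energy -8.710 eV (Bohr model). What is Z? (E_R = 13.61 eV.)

E_n = −E_R Z²/n² ⇒ Z² = −E_n n²/E_R = 8.710 × 5² / 13.61 ≈ 16.00
Z = 4

4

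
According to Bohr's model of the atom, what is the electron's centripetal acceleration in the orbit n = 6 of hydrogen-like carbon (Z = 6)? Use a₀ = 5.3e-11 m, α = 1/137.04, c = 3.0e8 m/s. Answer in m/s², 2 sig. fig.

r = n²a₀/Z = 3.2e-10 m, v = Zαc/n = 2.2e6 m/s
a = v²/r = (2.2e6)² / 3.2e-10 = 1.5e22 m/s²

1.5e22 m/s²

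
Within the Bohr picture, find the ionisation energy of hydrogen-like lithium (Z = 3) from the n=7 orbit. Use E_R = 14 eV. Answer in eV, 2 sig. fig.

E_n = −E_R·Z²/n² = −14 × 3²/7² eV = -2.6 eV
Ionisation energy = −E_n = 2.6 eV

2.6 eV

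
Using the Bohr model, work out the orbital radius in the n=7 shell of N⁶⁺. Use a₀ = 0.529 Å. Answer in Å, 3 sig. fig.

r_n = n²a₀/Z = 7² × 0.529 / 7
    = 49 × 0.529 / 7 = 3.70 Å

3.70 Å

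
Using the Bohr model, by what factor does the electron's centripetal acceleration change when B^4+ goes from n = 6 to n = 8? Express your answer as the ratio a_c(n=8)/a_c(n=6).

a_c ∝ Z^3 · n^-4; with Z fixed, a_c ∝ n^-4.
a_c(n=8)/a_c(n=6) = (8/6)^-4 = 81/256

81/256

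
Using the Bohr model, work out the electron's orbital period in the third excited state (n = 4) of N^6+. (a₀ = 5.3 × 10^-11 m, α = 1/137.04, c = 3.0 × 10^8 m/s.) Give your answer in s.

r = n²a₀/Z = 4²·5.3 × 10^-11/7 = 1.2 × 10^-10 m
v = Zαc/n = 7·0.0073·3.0 × 10^8/4 = 3.8 × 10^6 m/s
T = 2πr/v = 2.0 × 10^-16 s

2.0 × 10^-16 s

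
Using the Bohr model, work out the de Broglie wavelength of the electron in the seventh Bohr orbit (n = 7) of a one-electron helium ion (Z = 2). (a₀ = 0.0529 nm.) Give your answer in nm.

1.16 nm

The Bohr quantisation condition is nλ = 2πr_n.
r_n = n²a₀/Z = 1.30 nm
λ = 2πr_n/n = 2π·1.30/7 = 1.16 nm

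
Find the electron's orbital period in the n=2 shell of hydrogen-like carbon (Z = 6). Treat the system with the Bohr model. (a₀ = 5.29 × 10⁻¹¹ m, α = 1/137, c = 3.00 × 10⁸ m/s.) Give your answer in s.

3.37 × 10⁻¹⁷ s

r = n²a₀/Z = 2²·5.29 × 10⁻¹¹/6 = 3.53 × 10⁻¹¹ m
v = Zαc/n = 6·0.00730·3.00 × 10⁸/2 = 6.57 × 10⁶ m/s
T = 2πr/v = 3.37 × 10⁻¹⁷ s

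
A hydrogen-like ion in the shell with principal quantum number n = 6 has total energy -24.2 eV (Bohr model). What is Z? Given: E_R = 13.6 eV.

E_n = −E_R Z²/n² ⇒ Z² = −E_n n²/E_R = 24.2 × 6² / 13.6 ≈ 64.06
Z = 8

8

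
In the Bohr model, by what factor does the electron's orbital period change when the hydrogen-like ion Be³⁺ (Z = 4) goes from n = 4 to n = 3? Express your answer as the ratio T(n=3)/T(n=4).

27/64

T ∝ Z^-2 · n^3; with Z fixed, T ∝ n^3.
T(n=3)/T(n=4) = (3/4)^3 = 27/64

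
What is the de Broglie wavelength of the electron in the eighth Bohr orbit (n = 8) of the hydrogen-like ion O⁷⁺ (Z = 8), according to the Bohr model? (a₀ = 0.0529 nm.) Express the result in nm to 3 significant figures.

The Bohr quantisation condition is nλ = 2πr_n.
r_n = n²a₀/Z = 0.423 nm
λ = 2πr_n/n = 2π·0.423/8 = 0.332 nm

0.332 nm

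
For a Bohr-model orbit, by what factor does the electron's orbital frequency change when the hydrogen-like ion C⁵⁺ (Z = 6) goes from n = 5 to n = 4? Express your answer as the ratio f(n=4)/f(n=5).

125/64

f ∝ Z^2 · n^-3; with Z fixed, f ∝ n^-3.
f(n=4)/f(n=5) = (4/5)^-3 = 125/64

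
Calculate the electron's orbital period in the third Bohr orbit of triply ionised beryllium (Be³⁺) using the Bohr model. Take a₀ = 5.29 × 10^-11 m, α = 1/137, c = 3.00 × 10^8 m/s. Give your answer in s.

r = n²a₀/Z = 3²·5.29 × 10^-11/4 = 1.19 × 10^-10 m
v = Zαc/n = 4·0.00730·3.00 × 10^8/3 = 2.92 × 10^6 m/s
T = 2πr/v = 2.56 × 10^-16 s

2.56 × 10^-16 s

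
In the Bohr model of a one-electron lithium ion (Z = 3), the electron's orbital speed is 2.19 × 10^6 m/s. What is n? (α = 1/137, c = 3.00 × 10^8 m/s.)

v_n = Zαc/n ⇒ n = Zαc/v = 3 × 0.00730 × 3.00 × 10^8 / 2.19 × 10^6 ≈ 3.00
n = 3

3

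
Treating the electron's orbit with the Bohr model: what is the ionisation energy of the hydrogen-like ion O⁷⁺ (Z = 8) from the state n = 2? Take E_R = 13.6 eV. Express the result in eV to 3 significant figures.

E_n = −E_R·Z²/n² = −13.6 × 8²/2² eV = -218 eV
Ionisation energy = −E_n = 218 eV

218 eV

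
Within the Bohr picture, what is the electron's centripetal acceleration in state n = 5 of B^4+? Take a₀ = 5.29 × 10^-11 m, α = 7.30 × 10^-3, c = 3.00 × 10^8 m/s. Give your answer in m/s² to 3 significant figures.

r = n²a₀/Z = 2.64 × 10^-10 m, v = Zαc/n = 2.19 × 10^6 m/s
a = v²/r = (2.19 × 10^6)² / 2.64 × 10^-10 = 1.81 × 10^22 m/s²

1.81 × 10^22 m/s²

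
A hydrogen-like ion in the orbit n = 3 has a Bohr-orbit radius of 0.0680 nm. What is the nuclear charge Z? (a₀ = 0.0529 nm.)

7

r_n = n²a₀/Z ⇒ Z = n²a₀/r = 3² × 0.0529 / 0.0680 ≈ 7.00
Z = 7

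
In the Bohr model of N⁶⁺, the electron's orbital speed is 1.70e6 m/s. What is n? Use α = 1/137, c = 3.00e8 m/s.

9

v_n = Zαc/n ⇒ n = Zαc/v = 7 × 0.00730 × 3.00e8 / 1.70e6 ≈ 9.02
n = 9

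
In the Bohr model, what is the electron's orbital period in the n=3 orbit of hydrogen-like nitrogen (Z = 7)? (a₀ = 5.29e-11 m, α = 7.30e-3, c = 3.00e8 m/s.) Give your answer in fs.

0.0836 fs

r = n²a₀/Z = 3²·5.29e-11/7 = 6.80e-11 m
v = Zαc/n = 7·0.00730·3.00e8/3 = 5.11e6 m/s
T = 2πr/v = 8.36e-17 s = 0.0836 fs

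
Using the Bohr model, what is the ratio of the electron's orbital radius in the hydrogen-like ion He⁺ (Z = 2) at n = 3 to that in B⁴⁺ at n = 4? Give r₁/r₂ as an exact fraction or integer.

r ∝ Z^-1 · n^2
r₁/r₂ = (2/5)^-1 · (3/4)^2 = 45/32

45/32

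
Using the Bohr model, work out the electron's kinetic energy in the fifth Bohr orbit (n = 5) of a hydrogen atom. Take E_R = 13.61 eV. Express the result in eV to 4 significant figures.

0.5444 eV

For a Coulomb orbit the virial theorem gives K = −E_n.
E_n = −E_R·Z²/n², so K = E_R·Z²/n² = 13.61 × 1²/5² = 0.5444 eV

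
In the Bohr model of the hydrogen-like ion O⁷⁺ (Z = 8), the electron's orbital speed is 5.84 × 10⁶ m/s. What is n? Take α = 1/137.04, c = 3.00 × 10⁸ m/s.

3

v_n = Zαc/n ⇒ n = Zαc/v = 8 × 0.00730 × 3.00 × 10⁸ / 5.84 × 10⁶ ≈ 3.00
n = 3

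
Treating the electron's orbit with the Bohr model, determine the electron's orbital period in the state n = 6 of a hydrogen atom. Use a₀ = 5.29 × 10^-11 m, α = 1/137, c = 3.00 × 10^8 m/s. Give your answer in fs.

r = n²a₀/Z = 6²·5.29 × 10^-11/1 = 1.90 × 10^-9 m
v = Zαc/n = 1·0.00730·3.00 × 10^8/6 = 3.65 × 10^5 m/s
T = 2πr/v = 3.28 × 10^-14 s = 32.8 fs

32.8 fs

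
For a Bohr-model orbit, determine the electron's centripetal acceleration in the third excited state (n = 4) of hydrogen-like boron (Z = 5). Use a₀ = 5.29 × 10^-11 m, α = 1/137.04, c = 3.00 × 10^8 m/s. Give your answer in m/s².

r = n²a₀/Z = 1.69 × 10^-10 m, v = Zαc/n = 2.74 × 10^6 m/s
a = v²/r = (2.74 × 10^6)² / 1.69 × 10^-10 = 4.42 × 10^22 m/s²

4.42 × 10^22 m/s²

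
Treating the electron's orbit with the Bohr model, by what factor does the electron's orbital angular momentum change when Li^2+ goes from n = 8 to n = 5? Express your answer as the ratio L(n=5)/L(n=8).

5/8

L = nℏ depends only on n, so L ∝ n.
L(n=5)/L(n=8) = (5/8)^1 = 5/8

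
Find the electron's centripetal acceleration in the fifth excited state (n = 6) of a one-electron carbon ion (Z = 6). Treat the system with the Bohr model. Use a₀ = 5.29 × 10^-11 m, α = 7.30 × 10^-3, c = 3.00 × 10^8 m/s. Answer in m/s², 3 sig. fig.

1.51 × 10^22 m/s²

r = n²a₀/Z = 3.17 × 10^-10 m, v = Zαc/n = 2.19 × 10^6 m/s
a = v²/r = (2.19 × 10^6)² / 3.17 × 10^-10 = 1.51 × 10^22 m/s²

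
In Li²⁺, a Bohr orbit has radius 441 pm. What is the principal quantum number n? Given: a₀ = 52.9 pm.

5

r_n = n²a₀/Z ⇒ n² = rZ/a₀ = 441 × 3 / 52.9 ≈ 25.01
n = 5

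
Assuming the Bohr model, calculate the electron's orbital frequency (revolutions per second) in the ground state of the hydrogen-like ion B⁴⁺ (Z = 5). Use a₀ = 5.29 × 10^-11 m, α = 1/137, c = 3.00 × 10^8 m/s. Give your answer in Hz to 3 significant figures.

1.65 × 10^17 Hz

r = n²a₀/Z = 1.06 × 10^-11 m, v = Zαc/n = 1.09 × 10^7 m/s
f = v/(2πr) = 1.65 × 10^17 Hz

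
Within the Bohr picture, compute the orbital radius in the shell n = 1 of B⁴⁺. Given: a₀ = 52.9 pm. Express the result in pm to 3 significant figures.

r_n = n²a₀/Z = 1² × 52.9 / 5
    = 1 × 52.9 / 5 = 10.6 pm

10.6 pm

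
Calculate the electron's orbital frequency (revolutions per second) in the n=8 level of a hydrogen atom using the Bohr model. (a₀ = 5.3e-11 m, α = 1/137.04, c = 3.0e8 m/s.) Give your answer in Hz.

r = n²a₀/Z = 3.4e-9 m, v = Zαc/n = 2.7e5 m/s
f = v/(2πr) = 1.3e13 Hz

1.3e13 Hz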